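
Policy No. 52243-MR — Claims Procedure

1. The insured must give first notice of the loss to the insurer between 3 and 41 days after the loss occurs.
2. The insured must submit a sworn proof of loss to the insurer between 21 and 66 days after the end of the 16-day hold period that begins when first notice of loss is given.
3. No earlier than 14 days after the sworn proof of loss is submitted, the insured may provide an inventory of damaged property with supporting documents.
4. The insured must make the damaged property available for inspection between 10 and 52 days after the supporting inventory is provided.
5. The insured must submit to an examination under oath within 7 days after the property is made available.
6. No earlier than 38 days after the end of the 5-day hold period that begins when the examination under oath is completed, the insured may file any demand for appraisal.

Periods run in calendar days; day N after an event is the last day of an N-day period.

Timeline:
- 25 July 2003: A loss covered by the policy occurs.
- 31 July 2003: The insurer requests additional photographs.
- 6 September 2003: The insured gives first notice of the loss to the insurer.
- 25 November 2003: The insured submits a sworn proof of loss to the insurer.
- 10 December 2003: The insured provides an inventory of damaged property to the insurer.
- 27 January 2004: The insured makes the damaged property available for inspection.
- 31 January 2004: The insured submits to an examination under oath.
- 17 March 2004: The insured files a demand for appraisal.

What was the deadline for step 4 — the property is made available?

31 January 2004

Step 4 runs from 10 December 2003, when the supporting inventory is provided. The window is 10–52 days after 10 December 2003; it closes on 31 January 2004.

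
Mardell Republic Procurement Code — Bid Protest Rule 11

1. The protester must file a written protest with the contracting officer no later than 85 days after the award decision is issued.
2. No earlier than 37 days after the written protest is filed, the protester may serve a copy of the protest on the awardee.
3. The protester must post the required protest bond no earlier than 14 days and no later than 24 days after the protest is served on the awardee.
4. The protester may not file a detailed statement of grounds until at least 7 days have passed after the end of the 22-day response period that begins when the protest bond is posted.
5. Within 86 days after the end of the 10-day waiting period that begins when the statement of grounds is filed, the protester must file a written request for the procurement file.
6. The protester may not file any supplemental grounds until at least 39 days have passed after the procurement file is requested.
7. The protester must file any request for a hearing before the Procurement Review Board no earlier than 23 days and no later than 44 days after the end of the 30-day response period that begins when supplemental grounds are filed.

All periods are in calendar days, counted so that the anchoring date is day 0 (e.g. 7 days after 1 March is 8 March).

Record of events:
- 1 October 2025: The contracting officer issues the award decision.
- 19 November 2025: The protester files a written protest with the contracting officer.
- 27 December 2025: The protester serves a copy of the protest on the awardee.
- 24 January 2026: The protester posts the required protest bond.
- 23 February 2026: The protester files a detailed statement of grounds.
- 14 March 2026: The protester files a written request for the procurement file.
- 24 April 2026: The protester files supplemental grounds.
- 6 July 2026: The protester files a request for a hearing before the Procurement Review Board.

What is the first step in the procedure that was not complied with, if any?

Step 3

Step 1 — counting 85 days from 1 October 2025 (when the award decision is issued) gives a deadline of 25 December 2025; completed 19 November 2025, before the deadline.
Step 2 — must wait 37 days from 19 November 2025 (when the written protest is filed), so not before 26 December 2025; done 27 December 2025, after the minimum wait.
Step 3 — 14 and 24 days from 27 December 2025 (when the protest is served on the awardee) are 10 January 2026 and 20 January 2026 respectively; done 24 January 2026 — 4 days after the window closed.
That is the first point of non-compliance.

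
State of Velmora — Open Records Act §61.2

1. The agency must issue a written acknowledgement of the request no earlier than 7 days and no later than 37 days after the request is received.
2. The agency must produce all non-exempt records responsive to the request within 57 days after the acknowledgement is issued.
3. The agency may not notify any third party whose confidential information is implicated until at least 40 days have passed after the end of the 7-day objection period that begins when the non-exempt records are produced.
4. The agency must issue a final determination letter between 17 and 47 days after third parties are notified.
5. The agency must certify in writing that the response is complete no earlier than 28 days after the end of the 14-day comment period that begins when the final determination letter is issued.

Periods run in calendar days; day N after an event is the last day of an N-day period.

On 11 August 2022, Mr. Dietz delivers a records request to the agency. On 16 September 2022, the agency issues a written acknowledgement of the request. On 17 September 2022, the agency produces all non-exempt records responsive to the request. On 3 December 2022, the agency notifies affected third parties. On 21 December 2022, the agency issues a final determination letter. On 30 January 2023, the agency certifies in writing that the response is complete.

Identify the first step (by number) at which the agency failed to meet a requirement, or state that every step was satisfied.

Step 5

Step 1 — 7 and 37 days from 11 August 2022 (when the request is received) are 18 August 2022 and 17 September 2022 respectively; done 16 September 2022 — within the window.
Step 2 — counting 57 days from 16 September 2022 (when the acknowledgement is issued) gives a deadline of 12 November 2022; done 17 September 2022 — timely.
Step 3 — must wait 40 days from 24 September 2022 (end of the 7-day objection period, which began when the non-exempt records are produced on 17 September 2022), so not before 3 November 2022; done 3 December 2022 — permitted.
Step 4 — 17 and 47 days from 3 December 2022 (when third parties are notified) are 20 December 2022 and 19 January 2023 respectively; done 21 December 2022, which is between those dates.
Step 5 — must wait 28 days from 4 January 2023 (end of the 14-day comment period, which began when the final determination letter is issued on 21 December 2022), so not before 1 February 2023; acted on 30 January 2023, 2 days prematurely.
The procedure was therefore not followed at step 5.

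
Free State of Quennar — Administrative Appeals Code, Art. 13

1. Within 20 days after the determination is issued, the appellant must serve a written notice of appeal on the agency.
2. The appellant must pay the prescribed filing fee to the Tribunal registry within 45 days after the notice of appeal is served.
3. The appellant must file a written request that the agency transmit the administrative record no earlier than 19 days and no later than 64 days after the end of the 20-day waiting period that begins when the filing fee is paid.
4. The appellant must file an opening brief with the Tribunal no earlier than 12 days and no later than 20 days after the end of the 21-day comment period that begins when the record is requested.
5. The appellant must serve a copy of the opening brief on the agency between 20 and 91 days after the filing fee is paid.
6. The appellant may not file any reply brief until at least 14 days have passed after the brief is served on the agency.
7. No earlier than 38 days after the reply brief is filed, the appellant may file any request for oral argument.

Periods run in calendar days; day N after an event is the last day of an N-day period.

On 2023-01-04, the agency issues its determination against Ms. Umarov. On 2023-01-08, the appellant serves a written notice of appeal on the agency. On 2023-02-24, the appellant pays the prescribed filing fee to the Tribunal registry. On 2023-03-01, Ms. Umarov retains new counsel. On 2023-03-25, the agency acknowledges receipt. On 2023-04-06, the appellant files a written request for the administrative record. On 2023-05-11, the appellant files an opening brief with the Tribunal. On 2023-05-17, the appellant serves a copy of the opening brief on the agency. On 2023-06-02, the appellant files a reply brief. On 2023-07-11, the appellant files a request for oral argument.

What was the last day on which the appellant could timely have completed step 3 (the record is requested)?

2023-05-19

The filing fee is paid on 2023-02-24; the 20-day waiting period therefore ends 2023-03-16, and step 3 runs from that date. The window is 19–64 days after 2023-03-16; it closes on 2023-05-19.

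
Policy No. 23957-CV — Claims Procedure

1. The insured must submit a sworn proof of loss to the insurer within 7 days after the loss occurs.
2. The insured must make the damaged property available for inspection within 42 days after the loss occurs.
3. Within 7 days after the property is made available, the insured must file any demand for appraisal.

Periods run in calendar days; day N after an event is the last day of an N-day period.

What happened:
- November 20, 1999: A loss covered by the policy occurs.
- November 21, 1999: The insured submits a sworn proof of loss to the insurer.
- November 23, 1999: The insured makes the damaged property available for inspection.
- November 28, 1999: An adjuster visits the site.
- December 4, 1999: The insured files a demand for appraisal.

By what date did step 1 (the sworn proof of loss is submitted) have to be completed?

November 27, 1999

Step 1 runs from November 20, 1999, when the loss occurs. 7 days after November 20, 1999 is November 27, 1999.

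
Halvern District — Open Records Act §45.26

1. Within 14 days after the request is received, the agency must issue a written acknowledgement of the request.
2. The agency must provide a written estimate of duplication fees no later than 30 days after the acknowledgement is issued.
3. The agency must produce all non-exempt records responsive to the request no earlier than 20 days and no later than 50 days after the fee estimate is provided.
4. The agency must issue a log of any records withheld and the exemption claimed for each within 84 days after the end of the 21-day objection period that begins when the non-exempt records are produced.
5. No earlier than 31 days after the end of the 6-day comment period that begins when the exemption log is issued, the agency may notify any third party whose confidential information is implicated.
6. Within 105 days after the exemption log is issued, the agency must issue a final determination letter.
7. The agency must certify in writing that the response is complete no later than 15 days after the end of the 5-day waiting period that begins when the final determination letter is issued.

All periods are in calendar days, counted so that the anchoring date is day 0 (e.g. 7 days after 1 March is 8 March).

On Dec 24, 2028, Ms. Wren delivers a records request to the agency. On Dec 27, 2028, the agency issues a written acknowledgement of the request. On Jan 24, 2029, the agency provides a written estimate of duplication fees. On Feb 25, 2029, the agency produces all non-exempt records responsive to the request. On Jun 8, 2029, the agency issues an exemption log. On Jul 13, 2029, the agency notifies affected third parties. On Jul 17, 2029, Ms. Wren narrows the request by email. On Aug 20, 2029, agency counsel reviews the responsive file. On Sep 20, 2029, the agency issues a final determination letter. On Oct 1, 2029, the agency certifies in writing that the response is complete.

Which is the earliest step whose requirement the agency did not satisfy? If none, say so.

Step 1 — counting 14 days from Dec 24, 2028 (when the request is received) gives a deadline of Jan 7, 2029; done Dec 27, 2028 — timely.
Step 2 — counting 30 days from Dec 27, 2028 (when the acknowledgement is issued) gives a deadline of Jan 26, 2029; completed Jan 24, 2029, before the deadline.
Step 3 — 20 and 50 days from Jan 24, 2029 (when the fee estimate is provided) are Feb 13, 2029 and Mar 15, 2029 respectively; Feb 25, 2029 falls inside that range.
Step 4 — counting 84 days from Mar 18, 2029 (end of the 21-day objection period, which began when the non-exempt records are produced on Feb 25, 2029) gives a deadline of Jun 10, 2029; done Jun 8, 2029 — timely.
Step 5 — must wait 31 days from Jun 14, 2029 (end of the 6-day comment period, which began when the exemption log is issued on Jun 8, 2029), so not before Jul 15, 2029; Jul 13, 2029 is 2 days before the earliest permitted date.
The analysis stops there.

Step 5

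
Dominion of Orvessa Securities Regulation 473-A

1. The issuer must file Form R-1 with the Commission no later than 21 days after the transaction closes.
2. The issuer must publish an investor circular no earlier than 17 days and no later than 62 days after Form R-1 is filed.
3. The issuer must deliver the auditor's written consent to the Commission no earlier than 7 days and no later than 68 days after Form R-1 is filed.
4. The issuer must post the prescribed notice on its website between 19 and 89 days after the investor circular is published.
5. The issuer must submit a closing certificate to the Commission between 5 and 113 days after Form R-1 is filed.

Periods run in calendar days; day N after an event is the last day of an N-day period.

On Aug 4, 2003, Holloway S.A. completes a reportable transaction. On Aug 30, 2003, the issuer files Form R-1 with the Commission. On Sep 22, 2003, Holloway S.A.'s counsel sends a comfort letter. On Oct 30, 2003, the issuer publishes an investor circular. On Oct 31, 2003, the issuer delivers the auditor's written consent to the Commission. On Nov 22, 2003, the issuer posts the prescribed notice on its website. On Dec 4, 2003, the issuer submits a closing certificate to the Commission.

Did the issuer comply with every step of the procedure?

Step 1: 21 days after Aug 4, 2003 (when the transaction closes) is Aug 25, 2003; Aug 30, 2003 misses that deadline by 5 days.

No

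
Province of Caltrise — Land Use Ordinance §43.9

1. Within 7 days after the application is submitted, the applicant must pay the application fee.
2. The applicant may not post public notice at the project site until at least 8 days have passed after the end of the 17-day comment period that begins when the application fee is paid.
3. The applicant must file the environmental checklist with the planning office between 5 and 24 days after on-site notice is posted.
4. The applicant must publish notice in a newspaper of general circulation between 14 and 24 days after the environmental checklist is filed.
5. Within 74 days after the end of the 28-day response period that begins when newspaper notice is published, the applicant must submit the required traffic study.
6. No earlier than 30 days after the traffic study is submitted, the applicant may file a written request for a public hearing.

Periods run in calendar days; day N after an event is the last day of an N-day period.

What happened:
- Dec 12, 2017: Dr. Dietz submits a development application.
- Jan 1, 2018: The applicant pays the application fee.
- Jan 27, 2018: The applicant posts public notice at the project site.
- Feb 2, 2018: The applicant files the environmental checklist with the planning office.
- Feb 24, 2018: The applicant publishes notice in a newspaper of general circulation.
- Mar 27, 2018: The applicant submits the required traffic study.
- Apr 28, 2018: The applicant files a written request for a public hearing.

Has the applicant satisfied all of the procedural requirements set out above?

Step 1: 7 days after Dec 12, 2017 (when the application is submitted) is Dec 19, 2017; not done until Jan 1, 2018, 13 days after the deadline.
The procedure was therefore not followed at step 1.

No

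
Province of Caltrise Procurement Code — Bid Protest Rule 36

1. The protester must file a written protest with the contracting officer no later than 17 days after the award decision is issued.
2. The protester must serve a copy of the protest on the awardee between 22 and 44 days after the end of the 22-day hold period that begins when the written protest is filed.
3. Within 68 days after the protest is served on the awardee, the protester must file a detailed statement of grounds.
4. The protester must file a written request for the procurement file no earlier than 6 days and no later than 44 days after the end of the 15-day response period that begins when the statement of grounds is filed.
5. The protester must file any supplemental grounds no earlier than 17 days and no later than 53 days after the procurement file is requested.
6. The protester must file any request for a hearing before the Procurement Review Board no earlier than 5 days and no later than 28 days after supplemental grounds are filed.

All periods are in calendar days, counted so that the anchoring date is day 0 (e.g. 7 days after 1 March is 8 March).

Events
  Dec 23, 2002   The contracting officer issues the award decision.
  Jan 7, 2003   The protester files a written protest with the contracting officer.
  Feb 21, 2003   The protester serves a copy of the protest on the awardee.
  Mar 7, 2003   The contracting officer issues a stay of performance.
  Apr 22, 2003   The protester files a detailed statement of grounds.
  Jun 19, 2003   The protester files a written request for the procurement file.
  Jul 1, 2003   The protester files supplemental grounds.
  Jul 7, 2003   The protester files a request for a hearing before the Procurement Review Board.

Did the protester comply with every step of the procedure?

(1) due by Dec 23, 2002 + 17 days = Jan 9, 2003; done Jan 7, 2003 — timely.
(2) the permitted window runs from Jan 29, 2003 + 22 = Feb 20, 2003 to Jan 29, 2003 + 44 = Mar 14, 2003; done Feb 21, 2003, which is between those dates.
(3) due by Feb 21, 2003 + 68 days = Apr 30, 2003; completed Apr 22, 2003, before the deadline.
(4) the permitted window runs from May 7, 2003 + 6 = May 13, 2003 to May 7, 2003 + 44 = Jun 20, 2003; done Jun 19, 2003 — within the window.
(5) the permitted window runs from Jun 19, 2003 + 17 = Jul 6, 2003 to Jun 19, 2003 + 53 = Aug 11, 2003; done Jul 1, 2003 — 5 days before the window opened.
Later steps need not be reached.

No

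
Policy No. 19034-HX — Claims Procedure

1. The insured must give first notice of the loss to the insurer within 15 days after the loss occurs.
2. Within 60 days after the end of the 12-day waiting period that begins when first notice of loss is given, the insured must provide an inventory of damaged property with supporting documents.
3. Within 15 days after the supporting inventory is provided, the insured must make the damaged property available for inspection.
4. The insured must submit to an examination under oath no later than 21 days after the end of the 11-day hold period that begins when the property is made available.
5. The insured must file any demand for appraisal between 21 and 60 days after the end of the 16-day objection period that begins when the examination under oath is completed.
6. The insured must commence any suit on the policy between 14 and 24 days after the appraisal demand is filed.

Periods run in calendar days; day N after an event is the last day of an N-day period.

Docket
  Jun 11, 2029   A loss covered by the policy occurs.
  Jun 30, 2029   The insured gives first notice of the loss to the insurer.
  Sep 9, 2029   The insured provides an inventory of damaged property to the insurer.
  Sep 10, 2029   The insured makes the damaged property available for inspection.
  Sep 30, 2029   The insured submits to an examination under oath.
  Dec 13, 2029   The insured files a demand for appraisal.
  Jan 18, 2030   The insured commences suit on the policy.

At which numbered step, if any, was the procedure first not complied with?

Step 1

(1) due by Jun 11, 2029 + 15 days = Jun 26, 2029; not done until Jun 30, 2029, 4 days after the deadline.
The analysis stops there.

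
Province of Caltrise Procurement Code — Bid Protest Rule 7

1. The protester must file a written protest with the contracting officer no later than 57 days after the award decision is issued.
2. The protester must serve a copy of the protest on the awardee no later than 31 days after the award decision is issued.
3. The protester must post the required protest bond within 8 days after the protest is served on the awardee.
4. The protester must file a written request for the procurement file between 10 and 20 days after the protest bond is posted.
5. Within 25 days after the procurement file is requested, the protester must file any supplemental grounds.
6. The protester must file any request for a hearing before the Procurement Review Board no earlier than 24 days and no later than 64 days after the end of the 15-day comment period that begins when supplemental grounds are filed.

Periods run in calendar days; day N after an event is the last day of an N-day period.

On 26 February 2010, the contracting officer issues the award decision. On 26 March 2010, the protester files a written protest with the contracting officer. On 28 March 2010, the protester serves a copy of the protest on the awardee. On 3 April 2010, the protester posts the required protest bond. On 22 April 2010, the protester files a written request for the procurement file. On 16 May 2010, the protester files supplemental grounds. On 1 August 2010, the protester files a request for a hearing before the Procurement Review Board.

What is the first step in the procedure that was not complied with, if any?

None — every step was satisfied

Step 1: 57 days after 26 February 2010 (when the award decision is issued) is 24 April 2010; completed 26 March 2010, before the deadline.
Step 2: 31 days after 26 February 2010 (when the award decision is issued) is 29 March 2010; done 28 March 2010 — timely.
Step 3: 8 days after 28 March 2010 (when the protest is served on the awardee) is 5 April 2010; completed 3 April 2010, before the deadline.
Step 4: the window is 10–20 days after 3 April 2010 (when the protest bond is posted), so 13 April 2010 through 23 April 2010; 22 April 2010 falls inside that range.
Step 5: 25 days after 22 April 2010 (when the procurement file is requested) is 17 May 2010; done 16 May 2010 — timely.
Step 6: the window is 24–64 days after 31 May 2010 (end of the 15-day comment period, which began when supplemental grounds are filed on 16 May 2010), so 24 June 2010 through 3 August 2010; done 1 August 2010, which is between those dates.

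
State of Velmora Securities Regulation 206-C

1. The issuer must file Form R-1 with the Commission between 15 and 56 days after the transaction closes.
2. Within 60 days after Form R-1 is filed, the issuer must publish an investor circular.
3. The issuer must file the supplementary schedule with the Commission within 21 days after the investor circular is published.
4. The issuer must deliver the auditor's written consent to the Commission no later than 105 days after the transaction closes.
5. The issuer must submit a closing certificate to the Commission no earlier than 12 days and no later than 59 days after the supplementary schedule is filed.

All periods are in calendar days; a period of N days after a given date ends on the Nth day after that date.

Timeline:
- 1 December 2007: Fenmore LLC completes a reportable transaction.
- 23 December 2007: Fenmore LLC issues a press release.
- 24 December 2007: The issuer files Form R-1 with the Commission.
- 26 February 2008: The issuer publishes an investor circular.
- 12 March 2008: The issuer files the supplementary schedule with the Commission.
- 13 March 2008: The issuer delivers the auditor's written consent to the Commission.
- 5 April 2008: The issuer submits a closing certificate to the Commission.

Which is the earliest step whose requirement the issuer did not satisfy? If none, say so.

Step 2

Step 1 — 15 and 56 days from 1 December 2007 (when the transaction closes) are 16 December 2007 and 26 January 2008 respectively; 24 December 2007 falls inside that range.
Step 2 — counting 60 days from 24 December 2007 (when Form R-1 is filed) gives a deadline of 22 February 2008; 26 February 2008 misses that deadline by 4 days.
The procedure was therefore not followed at step 2.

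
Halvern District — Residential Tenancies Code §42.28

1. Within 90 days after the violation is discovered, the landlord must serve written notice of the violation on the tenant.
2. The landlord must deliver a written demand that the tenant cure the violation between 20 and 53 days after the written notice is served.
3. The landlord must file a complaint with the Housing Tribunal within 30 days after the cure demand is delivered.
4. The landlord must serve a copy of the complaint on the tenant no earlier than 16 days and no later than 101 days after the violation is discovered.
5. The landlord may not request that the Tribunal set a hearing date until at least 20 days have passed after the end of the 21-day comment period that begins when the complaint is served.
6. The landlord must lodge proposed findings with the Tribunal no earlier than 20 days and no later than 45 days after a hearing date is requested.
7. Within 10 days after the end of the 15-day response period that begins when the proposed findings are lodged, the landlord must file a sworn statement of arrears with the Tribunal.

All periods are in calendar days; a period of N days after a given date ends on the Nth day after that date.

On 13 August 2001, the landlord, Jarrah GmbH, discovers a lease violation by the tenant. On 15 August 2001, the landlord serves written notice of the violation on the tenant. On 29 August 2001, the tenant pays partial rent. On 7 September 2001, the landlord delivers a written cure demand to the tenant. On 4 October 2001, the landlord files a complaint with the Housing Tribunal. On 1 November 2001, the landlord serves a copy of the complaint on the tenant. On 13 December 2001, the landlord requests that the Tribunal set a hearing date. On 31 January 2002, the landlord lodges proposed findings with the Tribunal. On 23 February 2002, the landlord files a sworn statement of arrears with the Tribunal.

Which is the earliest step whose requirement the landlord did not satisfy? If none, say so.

Step 1 — counting 90 days from 13 August 2001 (when the violation is discovered) gives a deadline of 11 November 2001; completed 15 August 2001, before the deadline.
Step 2 — 20 and 53 days from 15 August 2001 (when the written notice is served) are 4 September 2001 and 7 October 2001 respectively; 7 September 2001 falls inside that range.
Step 3 — counting 30 days from 7 September 2001 (when the cure demand is delivered) gives a deadline of 7 October 2001; completed 4 October 2001, before the deadline.
Step 4 — 16 and 101 days from 13 August 2001 (when the violation is discovered) are 29 August 2001 and 22 November 2001 respectively; done 1 November 2001, which is between those dates.
Step 5 — must wait 20 days from 22 November 2001 (end of the 21-day comment period, which began when the complaint is served on 1 November 2001), so not before 12 December 2001; 13 December 2001 is on or after that date.
Step 6 — 20 and 45 days from 13 December 2001 (when a hearing date is requested) are 2 January 2002 and 27 January 2002 respectively; done 31 January 2002 — 4 days after the window closed.

Step 6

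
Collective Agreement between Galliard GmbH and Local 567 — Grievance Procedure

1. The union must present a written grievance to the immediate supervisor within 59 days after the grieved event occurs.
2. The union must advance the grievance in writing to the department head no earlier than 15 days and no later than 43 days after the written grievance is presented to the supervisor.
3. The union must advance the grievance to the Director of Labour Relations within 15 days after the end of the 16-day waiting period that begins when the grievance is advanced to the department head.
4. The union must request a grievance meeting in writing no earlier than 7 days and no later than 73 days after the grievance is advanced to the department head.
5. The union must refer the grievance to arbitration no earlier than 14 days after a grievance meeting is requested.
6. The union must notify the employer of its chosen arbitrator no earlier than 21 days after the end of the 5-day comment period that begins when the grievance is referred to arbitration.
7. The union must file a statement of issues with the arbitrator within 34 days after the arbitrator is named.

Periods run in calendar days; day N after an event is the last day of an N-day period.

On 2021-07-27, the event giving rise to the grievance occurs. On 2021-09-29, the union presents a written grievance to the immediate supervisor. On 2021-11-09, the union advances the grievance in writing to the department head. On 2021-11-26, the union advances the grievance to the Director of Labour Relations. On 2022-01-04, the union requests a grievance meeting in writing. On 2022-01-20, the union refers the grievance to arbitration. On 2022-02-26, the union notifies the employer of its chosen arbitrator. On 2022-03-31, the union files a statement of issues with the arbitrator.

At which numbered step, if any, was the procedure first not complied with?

(1) due by 2021-07-27 + 59 days = 2021-09-24; 2021-09-29 misses that deadline by 5 days.

Step 1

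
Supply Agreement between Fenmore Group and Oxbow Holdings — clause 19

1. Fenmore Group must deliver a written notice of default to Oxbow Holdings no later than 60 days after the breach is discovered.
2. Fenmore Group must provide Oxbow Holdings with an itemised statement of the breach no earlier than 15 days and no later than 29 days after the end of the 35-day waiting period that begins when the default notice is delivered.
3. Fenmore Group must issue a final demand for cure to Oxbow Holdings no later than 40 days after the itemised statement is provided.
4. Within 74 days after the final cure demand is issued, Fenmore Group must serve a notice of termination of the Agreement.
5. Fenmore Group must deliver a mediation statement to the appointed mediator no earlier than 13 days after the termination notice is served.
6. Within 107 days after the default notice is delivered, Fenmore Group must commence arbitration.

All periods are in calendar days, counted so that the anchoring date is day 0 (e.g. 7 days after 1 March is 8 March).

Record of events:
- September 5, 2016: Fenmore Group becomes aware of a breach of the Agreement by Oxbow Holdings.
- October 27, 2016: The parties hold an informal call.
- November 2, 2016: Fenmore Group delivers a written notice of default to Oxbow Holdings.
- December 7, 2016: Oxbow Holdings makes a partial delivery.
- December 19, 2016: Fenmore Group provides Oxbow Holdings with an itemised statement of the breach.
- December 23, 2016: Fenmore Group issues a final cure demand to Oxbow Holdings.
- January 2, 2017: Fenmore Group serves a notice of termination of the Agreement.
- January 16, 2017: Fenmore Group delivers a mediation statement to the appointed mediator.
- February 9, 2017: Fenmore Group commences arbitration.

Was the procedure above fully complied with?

Step 1 — counting 60 days from September 5, 2016 (when the breach is discovered) gives a deadline of November 4, 2016; done November 2, 2016 — timely.
Step 2 — 15 and 29 days from December 7, 2016 (end of the 35-day waiting period, which began when the default notice is delivered on November 2, 2016) are December 22, 2016 and January 5, 2017 respectively; done December 19, 2016 — 3 days before the window opened.
No need to go further; step 2 was not satisfied.

No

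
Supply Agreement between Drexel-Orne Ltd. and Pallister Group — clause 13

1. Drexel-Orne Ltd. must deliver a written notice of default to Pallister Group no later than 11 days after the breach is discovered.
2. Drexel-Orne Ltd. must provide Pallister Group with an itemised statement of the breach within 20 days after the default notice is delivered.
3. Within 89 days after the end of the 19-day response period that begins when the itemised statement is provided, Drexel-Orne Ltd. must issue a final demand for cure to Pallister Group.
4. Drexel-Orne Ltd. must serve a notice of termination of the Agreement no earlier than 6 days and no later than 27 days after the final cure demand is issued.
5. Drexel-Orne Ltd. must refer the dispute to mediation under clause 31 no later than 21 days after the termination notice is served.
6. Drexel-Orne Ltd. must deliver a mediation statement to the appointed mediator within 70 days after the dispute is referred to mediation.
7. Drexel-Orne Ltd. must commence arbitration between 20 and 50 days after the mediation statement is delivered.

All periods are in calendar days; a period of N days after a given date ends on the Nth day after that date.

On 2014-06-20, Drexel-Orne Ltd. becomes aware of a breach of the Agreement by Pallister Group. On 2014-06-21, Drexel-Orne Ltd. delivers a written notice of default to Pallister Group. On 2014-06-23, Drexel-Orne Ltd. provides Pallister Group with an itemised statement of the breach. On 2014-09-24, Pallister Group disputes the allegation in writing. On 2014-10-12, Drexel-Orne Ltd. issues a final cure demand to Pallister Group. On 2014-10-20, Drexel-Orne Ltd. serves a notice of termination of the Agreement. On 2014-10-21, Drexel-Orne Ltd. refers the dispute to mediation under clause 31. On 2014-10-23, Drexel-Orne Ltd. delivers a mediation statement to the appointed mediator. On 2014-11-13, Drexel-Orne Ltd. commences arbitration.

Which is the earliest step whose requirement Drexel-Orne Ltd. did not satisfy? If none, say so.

Step 3

(1) due by 2014-06-20 + 11 days = 2014-07-01; done 2014-06-21 — timely.
(2) due by 2014-06-21 + 20 days = 2014-07-11; done 2014-06-23 — timely.
(3) due by 2014-07-12 + 89 days = 2014-10-09; done 2014-10-12 — 3 days late.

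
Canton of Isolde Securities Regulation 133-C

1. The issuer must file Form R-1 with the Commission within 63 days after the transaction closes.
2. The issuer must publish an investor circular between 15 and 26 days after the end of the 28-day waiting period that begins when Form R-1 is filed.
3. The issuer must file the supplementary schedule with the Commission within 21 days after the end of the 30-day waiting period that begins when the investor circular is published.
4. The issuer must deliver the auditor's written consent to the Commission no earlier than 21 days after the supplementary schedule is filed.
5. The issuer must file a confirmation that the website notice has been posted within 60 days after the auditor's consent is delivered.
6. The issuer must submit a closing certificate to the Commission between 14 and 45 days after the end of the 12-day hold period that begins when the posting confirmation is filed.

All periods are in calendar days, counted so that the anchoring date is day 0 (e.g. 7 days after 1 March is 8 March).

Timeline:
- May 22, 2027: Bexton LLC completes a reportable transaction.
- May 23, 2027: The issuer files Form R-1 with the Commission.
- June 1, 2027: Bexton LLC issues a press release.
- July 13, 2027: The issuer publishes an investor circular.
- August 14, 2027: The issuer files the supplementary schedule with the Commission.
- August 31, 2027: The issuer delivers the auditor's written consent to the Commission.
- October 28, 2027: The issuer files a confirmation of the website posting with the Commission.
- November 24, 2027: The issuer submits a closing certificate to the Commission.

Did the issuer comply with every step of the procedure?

Step 1 — counting 63 days from May 22, 2027 (when the transaction closes) gives a deadline of July 24, 2027; completed May 23, 2027, before the deadline.
Step 2 — 15 and 26 days from June 20, 2027 (end of the 28-day waiting period, which began when Form R-1 is filed on May 23, 2027) are July 5, 2027 and July 16, 2027 respectively; done July 13, 2027 — within the window.
Step 3 — counting 21 days from August 12, 2027 (end of the 30-day waiting period, which began when the investor circular is published on July 13, 2027) gives a deadline of September 2, 2027; completed August 14, 2027, before the deadline.
Step 4 — must wait 21 days from August 14, 2027 (when the supplementary schedule is filed), so not before September 4, 2027; acted on August 31, 2027, 4 days prematurely.

No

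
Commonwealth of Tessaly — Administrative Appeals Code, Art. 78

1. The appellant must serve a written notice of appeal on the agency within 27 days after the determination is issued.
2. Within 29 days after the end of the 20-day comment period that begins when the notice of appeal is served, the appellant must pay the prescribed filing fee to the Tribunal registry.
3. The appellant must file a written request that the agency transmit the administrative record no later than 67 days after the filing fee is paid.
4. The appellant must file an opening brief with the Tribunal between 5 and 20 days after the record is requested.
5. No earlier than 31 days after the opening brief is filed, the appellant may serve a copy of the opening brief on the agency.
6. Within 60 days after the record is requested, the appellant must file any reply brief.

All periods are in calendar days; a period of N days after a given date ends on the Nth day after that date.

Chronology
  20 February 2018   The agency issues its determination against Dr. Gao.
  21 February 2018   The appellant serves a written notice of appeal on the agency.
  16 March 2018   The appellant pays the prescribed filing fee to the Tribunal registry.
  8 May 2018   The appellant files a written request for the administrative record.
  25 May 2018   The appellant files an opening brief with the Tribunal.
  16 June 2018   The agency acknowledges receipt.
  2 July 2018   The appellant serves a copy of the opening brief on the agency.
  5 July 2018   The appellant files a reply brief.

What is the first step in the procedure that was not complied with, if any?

None — every step was satisfied

Step 1 — counting 27 days from 20 February 2018 (when the determination is issued) gives a deadline of 19 March 2018; completed 21 February 2018, before the deadline.
Step 2 — counting 29 days from 13 March 2018 (end of the 20-day comment period, which began when the notice of appeal is served on 21 February 2018) gives a deadline of 11 April 2018; 16 March 2018 is within that limit.
Step 3 — counting 67 days from 16 March 2018 (when the filing fee is paid) gives a deadline of 22 May 2018; done 8 May 2018 — timely.
Step 4 — 5 and 20 days from 8 May 2018 (when the record is requested) are 13 May 2018 and 28 May 2018 respectively; 25 May 2018 falls inside that range.
Step 5 — must wait 31 days from 25 May 2018 (when the opening brief is filed), so not before 25 June 2018; 2 July 2018 is on or after that date.
Step 6 — counting 60 days from 8 May 2018 (when the record is requested) gives a deadline of 7 July 2018; 5 July 2018 is within that limit.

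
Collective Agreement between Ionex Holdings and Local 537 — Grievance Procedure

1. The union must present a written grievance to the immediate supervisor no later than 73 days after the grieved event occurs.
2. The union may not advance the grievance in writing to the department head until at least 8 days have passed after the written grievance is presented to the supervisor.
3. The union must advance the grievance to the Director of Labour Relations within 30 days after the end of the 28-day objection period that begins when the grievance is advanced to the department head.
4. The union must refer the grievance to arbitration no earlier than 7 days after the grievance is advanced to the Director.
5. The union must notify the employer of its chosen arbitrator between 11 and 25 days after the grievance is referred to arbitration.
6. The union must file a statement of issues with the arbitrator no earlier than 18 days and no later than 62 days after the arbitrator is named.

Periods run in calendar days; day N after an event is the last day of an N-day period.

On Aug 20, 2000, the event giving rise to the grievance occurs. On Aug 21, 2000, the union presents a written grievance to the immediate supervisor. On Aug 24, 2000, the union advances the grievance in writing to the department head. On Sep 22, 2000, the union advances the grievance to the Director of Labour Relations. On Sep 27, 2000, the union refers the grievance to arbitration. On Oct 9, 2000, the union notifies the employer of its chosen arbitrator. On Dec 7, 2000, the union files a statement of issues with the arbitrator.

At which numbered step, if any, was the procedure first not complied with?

Step 1: 73 days after Aug 20, 2000 (when the grieved event occurs) is Nov 1, 2000; completed Aug 21, 2000, before the deadline.
Step 2: the earliest permitted date is 8 days after Aug 21, 2000 (when the written grievance is presented to the supervisor), i.e. Aug 29, 2000; acted on Aug 24, 2000, 5 days prematurely.
That is the first point of non-compliance.

Step 2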